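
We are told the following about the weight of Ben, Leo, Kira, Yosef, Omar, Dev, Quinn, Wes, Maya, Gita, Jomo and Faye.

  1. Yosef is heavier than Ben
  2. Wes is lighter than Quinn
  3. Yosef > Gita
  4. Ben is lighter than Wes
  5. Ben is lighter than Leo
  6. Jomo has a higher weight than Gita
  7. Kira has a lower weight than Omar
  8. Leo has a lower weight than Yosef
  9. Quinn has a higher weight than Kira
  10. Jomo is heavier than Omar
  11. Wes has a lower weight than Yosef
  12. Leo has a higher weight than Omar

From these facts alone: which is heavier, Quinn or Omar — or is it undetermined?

undetermined

Following every chain through Omar: above Omar we get Leo, Jomo, Yosef; below Omar we get Kira.
Quinn is not reached, and no chain runs the other way from Quinn to Omar.
So the given relations leave the order of Omar and Quinn undetermined.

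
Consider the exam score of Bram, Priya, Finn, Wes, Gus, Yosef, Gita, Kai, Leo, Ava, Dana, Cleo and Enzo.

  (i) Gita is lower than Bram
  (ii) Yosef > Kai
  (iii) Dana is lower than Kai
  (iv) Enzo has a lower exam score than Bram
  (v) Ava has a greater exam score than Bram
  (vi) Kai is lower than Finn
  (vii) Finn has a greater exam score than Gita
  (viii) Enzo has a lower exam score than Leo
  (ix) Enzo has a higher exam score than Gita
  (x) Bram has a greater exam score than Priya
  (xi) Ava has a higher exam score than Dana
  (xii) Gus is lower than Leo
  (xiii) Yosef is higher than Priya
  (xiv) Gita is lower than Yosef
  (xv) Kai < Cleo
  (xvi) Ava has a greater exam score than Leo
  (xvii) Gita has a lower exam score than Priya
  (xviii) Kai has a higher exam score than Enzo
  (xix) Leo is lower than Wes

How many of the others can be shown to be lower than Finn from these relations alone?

The elements the relations force below Finn are Gita, Dana, Enzo, Kai — no chain reaches any other.
That is 4.

4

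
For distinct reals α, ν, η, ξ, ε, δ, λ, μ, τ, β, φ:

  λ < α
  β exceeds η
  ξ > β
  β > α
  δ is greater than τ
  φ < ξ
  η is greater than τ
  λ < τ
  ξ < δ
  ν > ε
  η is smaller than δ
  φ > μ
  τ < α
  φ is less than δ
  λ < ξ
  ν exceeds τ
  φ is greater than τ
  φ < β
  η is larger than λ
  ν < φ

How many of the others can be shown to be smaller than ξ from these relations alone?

From ξ the given relations immediately reach λ, φ, β.
From those, τ, μ, η, α, ν — 8 in total.
From those, ε — 9 in total.
No other element is forced below ξ by the given relations, so the count is 9.

9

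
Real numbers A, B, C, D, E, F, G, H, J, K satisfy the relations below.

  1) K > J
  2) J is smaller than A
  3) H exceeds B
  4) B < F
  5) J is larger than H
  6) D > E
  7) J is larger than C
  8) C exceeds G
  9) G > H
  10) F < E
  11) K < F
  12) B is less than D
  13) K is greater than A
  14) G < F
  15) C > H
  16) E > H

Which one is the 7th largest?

The consecutive relations fix a unique order: B < H < G < C < J < A < K < F < E < D.
The 7th largest is C.

C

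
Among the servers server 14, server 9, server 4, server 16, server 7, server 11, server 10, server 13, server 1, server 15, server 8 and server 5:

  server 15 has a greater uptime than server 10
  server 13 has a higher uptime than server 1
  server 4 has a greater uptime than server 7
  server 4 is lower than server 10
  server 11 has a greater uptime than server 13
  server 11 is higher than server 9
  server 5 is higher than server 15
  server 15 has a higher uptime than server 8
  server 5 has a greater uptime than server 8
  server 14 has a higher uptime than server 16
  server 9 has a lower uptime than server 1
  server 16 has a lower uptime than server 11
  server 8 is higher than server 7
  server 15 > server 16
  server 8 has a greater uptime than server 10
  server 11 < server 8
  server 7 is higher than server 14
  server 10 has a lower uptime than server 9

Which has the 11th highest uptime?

The consecutive relations fix a unique order: server 16 < server 14 < server 7 < server 4 < server 10 < server 9 < server 1 < server 13 < server 11 < server 8 < server 15 < server 5.
The 11th largest is server 14.

server 14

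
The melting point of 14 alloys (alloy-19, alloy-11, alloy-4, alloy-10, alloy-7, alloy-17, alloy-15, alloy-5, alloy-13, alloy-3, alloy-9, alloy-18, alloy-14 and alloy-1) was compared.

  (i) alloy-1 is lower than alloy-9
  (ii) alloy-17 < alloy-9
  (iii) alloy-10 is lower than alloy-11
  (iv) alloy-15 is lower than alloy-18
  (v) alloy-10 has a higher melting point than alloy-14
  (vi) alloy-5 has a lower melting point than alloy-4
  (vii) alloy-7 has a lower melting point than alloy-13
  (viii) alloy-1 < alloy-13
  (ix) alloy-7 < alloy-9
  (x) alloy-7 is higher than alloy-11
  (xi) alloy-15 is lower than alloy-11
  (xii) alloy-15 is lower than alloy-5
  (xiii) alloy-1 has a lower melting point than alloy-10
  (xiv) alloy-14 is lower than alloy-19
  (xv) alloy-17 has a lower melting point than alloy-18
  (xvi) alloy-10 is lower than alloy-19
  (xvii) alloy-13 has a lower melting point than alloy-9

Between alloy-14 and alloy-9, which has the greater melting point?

alloy-9

Following the relations from alloy-14: alloy-14 < alloy-10 < alloy-11 < alloy-7 < alloy-13 < alloy-9.
So alloy-14 < alloy-9; alloy-9 is the higher of the two.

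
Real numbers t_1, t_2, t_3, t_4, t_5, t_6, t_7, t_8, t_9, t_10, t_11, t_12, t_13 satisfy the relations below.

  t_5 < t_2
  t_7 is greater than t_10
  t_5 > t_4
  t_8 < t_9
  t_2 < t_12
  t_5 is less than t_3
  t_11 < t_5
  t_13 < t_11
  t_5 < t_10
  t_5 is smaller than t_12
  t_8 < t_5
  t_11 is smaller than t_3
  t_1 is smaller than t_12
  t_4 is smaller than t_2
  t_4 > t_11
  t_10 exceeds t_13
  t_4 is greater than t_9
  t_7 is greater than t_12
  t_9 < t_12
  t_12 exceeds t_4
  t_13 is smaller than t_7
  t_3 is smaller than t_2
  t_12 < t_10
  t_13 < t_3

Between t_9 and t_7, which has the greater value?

t_7

t_9 < t_4 < t_5 < t_3 < t_2 < t_12 < t_10 < t_7, by transitivity through t_4, t_5, t_3, t_2, t_12, t_10.
So t_9 < t_7; t_7 is the larger of the two.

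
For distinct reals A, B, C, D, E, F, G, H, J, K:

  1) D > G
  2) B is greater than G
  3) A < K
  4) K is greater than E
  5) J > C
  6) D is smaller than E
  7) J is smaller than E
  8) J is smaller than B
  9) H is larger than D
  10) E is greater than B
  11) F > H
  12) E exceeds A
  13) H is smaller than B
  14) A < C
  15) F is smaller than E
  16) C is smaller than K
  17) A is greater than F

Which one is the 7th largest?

F

Chaining the given pairs: G < D < H < F < A < C < J < B < E < K.
Counting 7 from the largest end gives F.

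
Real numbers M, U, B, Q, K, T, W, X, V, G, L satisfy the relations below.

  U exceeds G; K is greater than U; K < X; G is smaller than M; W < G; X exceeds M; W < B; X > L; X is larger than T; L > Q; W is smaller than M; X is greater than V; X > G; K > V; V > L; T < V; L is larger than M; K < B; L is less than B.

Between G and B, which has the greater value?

B

G < M and M < L give G < L.
With L < V: G < M < L < V.
With V < K: G < M < L < V < K.
With K < B: G < M < L < V < K < B.
So G < B; B is the larger of the two.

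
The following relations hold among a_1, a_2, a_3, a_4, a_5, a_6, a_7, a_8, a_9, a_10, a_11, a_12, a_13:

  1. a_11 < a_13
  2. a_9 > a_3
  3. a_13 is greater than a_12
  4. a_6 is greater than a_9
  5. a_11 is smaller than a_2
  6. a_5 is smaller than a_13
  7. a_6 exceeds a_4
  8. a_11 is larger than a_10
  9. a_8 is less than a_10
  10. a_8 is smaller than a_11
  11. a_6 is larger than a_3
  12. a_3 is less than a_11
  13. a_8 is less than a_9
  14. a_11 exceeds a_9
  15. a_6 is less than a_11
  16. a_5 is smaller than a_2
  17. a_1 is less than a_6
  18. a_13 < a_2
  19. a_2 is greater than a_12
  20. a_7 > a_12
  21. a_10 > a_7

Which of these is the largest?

Chaining downward from a_2: directly below it, a_12, a_5, a_11, a_13; then a_8, a_3, a_9, a_10, a_6; then a_1, a_7, a_4.
That covers every other element, and nothing is given above a_2, so a_2 is the largest.

a_2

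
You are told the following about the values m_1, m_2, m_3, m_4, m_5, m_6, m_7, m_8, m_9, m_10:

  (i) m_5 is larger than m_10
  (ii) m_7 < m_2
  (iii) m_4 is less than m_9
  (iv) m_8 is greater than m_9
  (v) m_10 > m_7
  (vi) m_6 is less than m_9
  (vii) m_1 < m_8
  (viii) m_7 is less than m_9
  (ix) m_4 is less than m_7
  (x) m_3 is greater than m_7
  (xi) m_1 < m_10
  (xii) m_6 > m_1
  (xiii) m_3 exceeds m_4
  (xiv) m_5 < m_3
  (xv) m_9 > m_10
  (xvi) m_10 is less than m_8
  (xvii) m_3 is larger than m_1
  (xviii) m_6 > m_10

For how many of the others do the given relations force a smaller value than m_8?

Directly below m_8: m_1, m_10, m_9.
One step further: m_4, m_7, m_6 (6 so far).
Nothing else is reachable below m_8; 6 in all.

6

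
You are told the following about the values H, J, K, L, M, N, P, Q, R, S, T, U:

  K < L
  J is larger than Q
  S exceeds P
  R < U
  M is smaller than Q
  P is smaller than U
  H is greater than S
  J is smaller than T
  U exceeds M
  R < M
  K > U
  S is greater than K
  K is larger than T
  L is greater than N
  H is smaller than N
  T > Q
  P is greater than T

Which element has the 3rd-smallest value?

Piecing the relations together gives one ordering: R < M < Q < J < T < P < U < K < S < H < N < L.
Counting 3 from the smallest end gives Q.

Q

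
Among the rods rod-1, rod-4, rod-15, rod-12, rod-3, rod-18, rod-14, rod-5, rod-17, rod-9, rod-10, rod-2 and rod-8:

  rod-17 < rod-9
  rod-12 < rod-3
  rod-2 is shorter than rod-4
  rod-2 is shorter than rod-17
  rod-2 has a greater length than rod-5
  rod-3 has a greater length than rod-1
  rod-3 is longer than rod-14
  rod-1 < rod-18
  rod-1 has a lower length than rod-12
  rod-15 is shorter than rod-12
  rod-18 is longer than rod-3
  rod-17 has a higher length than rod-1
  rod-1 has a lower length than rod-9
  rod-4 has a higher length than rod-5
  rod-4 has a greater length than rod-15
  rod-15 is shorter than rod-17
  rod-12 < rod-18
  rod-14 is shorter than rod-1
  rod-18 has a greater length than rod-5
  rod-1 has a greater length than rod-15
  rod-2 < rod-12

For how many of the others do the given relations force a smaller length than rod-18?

The elements the relations force below rod-18 are rod-5, rod-14, rod-15, rod-1, rod-2, rod-12, rod-3 — no chain reaches any other.
That is 7.

7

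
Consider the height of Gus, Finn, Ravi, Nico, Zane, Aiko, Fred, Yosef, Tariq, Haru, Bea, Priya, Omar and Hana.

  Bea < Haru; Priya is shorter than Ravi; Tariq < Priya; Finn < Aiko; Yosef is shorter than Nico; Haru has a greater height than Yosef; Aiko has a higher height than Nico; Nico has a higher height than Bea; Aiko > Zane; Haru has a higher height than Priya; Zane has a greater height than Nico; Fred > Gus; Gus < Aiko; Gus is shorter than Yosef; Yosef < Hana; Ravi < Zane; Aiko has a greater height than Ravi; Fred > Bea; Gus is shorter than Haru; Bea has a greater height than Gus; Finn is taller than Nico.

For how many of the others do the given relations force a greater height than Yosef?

6

The elements the relations force above Yosef are Nico, Haru, Zane, Finn, Aiko, Hana — no chain reaches any other.
That is 6.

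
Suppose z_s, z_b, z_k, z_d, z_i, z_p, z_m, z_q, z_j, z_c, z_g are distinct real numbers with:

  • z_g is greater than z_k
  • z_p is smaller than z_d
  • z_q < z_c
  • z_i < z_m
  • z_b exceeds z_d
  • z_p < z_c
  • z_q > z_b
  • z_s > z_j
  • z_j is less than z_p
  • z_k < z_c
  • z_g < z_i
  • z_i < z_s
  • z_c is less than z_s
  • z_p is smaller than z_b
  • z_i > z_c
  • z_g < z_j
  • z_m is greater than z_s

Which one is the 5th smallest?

Chaining the given pairs: z_k < z_g < z_j < z_p < z_d < z_b < z_q < z_c < z_i < z_s < z_m.
Counting 5 from the smallest end gives z_d.

z_d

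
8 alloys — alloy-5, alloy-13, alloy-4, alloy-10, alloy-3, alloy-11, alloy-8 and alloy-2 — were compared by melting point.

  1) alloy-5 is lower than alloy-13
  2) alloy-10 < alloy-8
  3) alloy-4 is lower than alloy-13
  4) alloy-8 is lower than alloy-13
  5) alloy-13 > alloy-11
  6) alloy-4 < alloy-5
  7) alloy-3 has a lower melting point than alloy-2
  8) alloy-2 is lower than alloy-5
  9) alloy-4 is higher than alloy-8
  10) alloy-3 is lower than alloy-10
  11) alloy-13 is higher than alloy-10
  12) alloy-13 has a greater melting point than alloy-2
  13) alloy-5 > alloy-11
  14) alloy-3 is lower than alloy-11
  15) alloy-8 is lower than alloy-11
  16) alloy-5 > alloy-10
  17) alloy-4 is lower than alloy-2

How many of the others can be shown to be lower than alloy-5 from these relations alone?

6

From alloy-5 the given relations immediately reach alloy-10, alloy-4, alloy-11, alloy-2.
From those, alloy-3, alloy-8 — 6 in total.
No other element is forced below alloy-5 by the given relations, so the count is 6.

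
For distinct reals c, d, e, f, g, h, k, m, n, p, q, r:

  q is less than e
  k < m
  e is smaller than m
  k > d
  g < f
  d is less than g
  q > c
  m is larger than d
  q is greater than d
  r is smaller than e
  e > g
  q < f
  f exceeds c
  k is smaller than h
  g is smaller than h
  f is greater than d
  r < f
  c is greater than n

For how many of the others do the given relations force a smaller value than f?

6

From f the given relations immediately reach c, d, g, r, q.
From those, n — 6 in total.
Nothing else is reachable below f; 6 in all.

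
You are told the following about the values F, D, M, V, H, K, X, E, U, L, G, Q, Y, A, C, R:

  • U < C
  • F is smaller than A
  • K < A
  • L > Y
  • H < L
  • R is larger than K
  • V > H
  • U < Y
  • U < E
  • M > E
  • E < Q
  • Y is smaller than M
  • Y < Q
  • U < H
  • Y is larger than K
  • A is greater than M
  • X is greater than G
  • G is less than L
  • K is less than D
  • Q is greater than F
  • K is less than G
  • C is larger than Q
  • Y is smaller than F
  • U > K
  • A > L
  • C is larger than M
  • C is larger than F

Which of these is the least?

K

Chaining upward from K: directly above it, U, Y, G, D, R, A; then H, X, L, F, E, Q, M, C; then V.
That covers every other element, and nothing is given below K, so K is the least.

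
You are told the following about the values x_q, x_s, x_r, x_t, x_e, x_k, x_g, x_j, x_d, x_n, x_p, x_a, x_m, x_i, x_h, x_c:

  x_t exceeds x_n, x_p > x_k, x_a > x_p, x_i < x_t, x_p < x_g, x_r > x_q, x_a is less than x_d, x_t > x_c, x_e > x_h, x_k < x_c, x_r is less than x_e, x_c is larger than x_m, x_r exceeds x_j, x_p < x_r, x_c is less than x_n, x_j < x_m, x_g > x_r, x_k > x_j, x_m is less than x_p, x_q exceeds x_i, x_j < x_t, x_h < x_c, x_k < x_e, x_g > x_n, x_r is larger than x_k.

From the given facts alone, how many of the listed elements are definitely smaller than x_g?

10

The elements the relations force below x_g are x_j, x_h, x_i, x_m, x_k, x_p, x_c, x_q, x_n, x_r — no chain reaches any other.
That is 10.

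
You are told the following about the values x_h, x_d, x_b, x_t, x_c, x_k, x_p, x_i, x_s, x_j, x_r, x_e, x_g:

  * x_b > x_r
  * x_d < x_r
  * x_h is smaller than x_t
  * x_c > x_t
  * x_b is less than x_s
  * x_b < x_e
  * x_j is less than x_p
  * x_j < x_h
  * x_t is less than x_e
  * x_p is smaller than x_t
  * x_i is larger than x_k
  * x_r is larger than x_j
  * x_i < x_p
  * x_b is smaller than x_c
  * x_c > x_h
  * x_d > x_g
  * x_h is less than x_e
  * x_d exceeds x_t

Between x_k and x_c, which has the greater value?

x_k < x_i < x_p < x_t < x_d < x_r < x_b < x_c, by transitivity through x_i, x_p, x_t, x_d, x_r, x_b.
So x_k < x_c; x_c is the larger of the two.

x_c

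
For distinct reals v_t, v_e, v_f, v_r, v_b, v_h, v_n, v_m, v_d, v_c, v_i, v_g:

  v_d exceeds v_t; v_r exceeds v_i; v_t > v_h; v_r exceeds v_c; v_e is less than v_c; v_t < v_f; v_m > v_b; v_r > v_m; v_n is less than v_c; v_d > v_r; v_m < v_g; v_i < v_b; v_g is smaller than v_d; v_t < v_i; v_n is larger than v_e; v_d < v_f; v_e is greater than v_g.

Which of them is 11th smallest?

v_d

Piecing the relations together gives one ordering: v_h < v_t < v_i < v_b < v_m < v_g < v_e < v_n < v_c < v_r < v_d < v_f.
The 11th smallest is v_d.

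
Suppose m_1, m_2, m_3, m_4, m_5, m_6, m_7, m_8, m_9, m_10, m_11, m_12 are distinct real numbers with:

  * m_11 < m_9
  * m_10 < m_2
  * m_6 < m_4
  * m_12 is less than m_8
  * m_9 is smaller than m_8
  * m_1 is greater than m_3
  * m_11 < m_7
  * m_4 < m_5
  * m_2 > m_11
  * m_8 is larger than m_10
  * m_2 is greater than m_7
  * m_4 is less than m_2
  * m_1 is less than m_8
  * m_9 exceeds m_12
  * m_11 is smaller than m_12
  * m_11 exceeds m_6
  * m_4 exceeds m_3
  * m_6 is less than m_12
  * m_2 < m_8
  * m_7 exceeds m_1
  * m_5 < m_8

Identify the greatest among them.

m_8

Chaining downward from m_8: directly below it, m_10, m_12, m_5, m_1, m_9, m_2; then m_6, m_3, m_11, m_4, m_7.
That covers every other element, and nothing is given above m_8, so m_8 is the greatest.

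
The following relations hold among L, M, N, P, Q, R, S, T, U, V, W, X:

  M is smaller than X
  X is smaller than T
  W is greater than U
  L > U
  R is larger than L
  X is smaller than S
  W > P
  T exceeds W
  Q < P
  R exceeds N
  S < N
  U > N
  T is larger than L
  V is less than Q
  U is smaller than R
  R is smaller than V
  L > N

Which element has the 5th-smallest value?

U

Chaining the given pairs: M < X < S < N < U < L < R < V < Q < P < W < T.
Counting 5 from the smallest end gives U.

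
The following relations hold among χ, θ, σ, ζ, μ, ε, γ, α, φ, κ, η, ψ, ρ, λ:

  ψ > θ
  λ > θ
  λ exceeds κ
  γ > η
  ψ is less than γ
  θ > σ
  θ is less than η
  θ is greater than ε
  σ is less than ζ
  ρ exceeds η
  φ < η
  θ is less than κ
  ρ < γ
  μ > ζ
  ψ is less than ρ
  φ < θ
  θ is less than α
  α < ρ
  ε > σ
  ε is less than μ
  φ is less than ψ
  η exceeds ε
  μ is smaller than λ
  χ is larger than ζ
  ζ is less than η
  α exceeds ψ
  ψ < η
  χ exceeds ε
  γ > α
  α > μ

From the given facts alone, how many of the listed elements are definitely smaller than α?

7

The elements the relations force below α are σ, φ, ε, θ, ζ, ψ, μ — no chain reaches any other.
That is 7.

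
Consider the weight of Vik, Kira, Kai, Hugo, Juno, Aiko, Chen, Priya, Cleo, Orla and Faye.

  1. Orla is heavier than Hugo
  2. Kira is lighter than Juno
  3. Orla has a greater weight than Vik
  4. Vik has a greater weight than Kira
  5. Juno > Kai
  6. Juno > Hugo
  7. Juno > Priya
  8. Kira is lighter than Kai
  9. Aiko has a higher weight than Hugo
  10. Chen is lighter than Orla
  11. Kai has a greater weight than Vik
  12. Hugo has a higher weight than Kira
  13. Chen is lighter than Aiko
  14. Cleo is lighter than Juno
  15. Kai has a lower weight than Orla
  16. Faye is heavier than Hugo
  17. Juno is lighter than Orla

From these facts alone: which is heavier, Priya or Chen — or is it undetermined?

Following every chain through Priya: above Priya we get Juno, Orla.
Chen is not reached, and no chain runs the other way from Chen to Priya.
So the given relations leave the order of Priya and Chen undetermined.

undetermined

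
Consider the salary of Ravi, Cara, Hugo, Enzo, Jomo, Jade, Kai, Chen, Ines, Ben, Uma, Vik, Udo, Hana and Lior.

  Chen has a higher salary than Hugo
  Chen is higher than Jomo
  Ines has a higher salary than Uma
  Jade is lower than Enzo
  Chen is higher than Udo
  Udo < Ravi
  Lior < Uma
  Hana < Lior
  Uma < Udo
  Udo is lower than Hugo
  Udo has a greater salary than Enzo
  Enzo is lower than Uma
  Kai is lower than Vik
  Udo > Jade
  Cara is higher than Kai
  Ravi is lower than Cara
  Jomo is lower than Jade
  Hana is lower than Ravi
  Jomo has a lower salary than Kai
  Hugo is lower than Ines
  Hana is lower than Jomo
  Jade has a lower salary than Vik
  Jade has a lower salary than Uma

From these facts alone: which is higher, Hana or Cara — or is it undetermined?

The relevant relations are Hana < Jomo; Jomo < Jade; Jade < Enzo; Enzo < Udo; Udo < Ravi; Ravi < Cara.
Chaining these gives Hana < Jomo < Jade < Enzo < Udo < Ravi < Cara.
So Cara is higher.

Cara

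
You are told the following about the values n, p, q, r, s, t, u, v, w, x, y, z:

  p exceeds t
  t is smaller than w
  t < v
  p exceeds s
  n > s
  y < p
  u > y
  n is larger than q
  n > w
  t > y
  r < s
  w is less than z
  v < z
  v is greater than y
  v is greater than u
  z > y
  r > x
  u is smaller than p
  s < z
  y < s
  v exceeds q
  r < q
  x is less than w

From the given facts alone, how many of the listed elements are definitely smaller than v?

6

The elements the relations force below v are x, y, u, r, q, t — no chain reaches any other.
That is 6.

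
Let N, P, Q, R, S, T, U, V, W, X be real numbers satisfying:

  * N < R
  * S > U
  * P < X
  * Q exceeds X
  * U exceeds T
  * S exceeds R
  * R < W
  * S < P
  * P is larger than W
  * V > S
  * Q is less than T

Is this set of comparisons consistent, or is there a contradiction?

inconsistent

Chaining the given relations yields P < X < Q < T < U < S, so P < S. But one relation states S < P. These cannot both hold.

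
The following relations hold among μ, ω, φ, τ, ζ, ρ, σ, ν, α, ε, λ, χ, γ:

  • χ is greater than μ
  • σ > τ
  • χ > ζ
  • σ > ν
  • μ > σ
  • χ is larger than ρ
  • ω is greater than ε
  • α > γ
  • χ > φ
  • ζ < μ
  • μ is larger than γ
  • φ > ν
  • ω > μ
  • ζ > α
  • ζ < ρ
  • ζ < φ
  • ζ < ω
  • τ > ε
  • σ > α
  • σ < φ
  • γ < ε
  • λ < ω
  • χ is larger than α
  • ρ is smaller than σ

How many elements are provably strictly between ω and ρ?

Chaining upward from ρ reaches: σ, φ, μ, χ.
Chaining downward from ω reaches: γ, ν, ε, α, ζ, τ, σ, μ, λ.
Strictly between ρ and ω are those in both lists: σ, μ — 2 elements.

2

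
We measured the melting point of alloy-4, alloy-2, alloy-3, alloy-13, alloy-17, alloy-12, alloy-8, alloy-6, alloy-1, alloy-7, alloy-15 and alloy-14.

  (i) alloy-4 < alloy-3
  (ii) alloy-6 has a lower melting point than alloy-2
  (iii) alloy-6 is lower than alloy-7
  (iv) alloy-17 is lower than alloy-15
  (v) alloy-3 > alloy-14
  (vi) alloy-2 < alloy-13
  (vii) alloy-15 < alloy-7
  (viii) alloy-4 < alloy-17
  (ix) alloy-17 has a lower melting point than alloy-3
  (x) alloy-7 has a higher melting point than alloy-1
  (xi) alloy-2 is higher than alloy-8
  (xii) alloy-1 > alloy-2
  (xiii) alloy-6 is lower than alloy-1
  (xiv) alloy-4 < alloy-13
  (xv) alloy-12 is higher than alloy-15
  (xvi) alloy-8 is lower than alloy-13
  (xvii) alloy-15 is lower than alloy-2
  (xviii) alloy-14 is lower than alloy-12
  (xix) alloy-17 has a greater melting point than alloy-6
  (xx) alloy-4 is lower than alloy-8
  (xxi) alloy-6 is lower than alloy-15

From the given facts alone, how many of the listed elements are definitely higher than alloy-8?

The elements the relations force above alloy-8 are alloy-2, alloy-1, alloy-13, alloy-7 — no chain reaches any other.
That is 4.

4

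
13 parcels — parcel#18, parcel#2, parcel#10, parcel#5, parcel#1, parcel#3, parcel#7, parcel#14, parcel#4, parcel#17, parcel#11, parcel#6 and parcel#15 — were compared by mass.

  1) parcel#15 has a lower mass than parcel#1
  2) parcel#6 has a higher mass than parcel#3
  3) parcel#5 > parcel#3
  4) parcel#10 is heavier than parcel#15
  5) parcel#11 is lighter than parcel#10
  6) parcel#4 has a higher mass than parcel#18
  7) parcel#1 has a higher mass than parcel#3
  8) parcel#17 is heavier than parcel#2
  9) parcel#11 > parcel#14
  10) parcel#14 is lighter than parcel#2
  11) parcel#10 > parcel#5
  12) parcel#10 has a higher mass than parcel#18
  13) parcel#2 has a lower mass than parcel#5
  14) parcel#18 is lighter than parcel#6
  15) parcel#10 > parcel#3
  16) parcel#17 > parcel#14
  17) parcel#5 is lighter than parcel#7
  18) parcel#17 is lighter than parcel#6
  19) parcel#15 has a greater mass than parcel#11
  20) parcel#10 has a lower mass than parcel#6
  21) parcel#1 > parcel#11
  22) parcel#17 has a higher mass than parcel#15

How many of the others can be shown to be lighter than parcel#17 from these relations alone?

4

The elements the relations force below parcel#17 are parcel#14, parcel#11, parcel#2, parcel#15 — no chain reaches any other.
That is 4.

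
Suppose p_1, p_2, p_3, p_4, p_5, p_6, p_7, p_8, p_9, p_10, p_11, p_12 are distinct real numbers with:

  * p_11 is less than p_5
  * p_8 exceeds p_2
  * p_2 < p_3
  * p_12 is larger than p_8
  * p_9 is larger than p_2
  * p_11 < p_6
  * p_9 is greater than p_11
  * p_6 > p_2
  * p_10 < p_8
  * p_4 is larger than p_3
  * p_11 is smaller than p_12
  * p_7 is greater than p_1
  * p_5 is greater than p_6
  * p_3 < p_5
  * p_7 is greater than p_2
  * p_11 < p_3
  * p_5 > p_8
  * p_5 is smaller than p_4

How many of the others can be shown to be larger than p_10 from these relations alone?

4

From p_10 the given relations immediately reach p_8.
From those, p_12, p_5 — 3 in total.
From those, p_4 — 4 in total.
Nothing else is reachable above p_10; 4 in all.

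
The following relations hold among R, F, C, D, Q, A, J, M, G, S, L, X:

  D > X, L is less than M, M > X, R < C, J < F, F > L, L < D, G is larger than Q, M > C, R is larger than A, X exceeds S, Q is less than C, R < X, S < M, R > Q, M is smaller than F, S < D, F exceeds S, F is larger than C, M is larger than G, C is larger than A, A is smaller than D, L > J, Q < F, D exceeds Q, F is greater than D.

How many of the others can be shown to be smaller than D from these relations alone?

7

From D the given relations immediately reach Q, A, S, L, X.
From those, R, J — 7 in total.
No other element is forced below D by the given relations, so the count is 7.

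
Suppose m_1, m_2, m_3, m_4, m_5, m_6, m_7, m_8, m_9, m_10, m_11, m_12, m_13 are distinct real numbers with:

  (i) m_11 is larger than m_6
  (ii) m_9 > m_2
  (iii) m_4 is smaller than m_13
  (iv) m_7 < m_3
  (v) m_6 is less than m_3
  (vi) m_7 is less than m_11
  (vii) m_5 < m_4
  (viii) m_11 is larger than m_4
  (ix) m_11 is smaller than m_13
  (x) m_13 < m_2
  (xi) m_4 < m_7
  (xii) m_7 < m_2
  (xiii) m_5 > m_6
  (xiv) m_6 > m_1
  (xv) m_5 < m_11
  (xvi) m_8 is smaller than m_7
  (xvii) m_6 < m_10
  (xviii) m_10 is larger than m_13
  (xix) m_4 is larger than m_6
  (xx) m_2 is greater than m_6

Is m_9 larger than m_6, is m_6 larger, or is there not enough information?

m_9

m_6 < m_5 < m_4 < m_7 < m_11 < m_13 < m_2 < m_9, by transitivity through m_5, m_4, m_7, m_11, m_13, m_2.
So m_9 is larger.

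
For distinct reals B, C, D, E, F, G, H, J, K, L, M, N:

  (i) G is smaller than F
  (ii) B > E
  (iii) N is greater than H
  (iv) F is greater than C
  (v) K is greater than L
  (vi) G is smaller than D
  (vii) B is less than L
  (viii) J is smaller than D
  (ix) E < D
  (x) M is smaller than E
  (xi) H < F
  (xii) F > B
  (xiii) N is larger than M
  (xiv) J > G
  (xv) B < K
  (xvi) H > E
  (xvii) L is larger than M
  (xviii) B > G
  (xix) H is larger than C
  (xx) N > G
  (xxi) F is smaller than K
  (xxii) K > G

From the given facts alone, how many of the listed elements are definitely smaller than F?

6

Directly below F: G, C, B, H.
One step further: E (5 so far).
One step further: M (6 so far).
No other element is forced below F by the given relations, so the count is 6.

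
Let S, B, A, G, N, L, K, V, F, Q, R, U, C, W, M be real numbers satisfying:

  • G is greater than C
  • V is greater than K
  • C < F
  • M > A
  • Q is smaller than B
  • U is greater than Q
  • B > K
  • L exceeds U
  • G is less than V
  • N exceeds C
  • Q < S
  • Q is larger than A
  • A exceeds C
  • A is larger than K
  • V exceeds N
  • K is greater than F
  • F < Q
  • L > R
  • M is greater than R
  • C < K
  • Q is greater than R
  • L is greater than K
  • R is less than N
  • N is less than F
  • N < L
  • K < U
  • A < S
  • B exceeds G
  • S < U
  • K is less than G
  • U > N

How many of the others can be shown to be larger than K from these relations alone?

9

The elements the relations force above K are A, Q, S, U, G, V, B, M, L — no chain reaches any other.
That is 9.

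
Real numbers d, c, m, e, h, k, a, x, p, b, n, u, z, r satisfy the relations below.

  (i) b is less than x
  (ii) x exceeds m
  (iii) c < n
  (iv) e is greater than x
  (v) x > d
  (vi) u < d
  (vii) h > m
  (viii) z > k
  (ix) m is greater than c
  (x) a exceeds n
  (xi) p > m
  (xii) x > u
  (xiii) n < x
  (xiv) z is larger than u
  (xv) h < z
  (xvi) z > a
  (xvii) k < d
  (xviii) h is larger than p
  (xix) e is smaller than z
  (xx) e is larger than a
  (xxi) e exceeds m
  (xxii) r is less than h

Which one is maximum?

z

c is not greatest since c < n; r is not greatest since r < h; n is not greatest since n < a; k is not greatest since k < d; a is not greatest since a < e; u is not greatest since u < d; m is not greatest since m < e; d is not greatest since d < x; b is not greatest since b < x; x is not greatest since x < e; p is not greatest since p < h; h is not greatest since h < z; e is not greatest since e < z.
Only z has nothing above it, so z is the maximum.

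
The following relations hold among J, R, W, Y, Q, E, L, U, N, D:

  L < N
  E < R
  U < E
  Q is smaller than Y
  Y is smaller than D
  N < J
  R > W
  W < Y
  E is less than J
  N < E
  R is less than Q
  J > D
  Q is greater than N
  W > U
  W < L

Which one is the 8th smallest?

Piecing the relations together gives one ordering: U < W < L < N < E < R < Q < Y < D < J.
Counting 8 from the smallest end gives Y.

Y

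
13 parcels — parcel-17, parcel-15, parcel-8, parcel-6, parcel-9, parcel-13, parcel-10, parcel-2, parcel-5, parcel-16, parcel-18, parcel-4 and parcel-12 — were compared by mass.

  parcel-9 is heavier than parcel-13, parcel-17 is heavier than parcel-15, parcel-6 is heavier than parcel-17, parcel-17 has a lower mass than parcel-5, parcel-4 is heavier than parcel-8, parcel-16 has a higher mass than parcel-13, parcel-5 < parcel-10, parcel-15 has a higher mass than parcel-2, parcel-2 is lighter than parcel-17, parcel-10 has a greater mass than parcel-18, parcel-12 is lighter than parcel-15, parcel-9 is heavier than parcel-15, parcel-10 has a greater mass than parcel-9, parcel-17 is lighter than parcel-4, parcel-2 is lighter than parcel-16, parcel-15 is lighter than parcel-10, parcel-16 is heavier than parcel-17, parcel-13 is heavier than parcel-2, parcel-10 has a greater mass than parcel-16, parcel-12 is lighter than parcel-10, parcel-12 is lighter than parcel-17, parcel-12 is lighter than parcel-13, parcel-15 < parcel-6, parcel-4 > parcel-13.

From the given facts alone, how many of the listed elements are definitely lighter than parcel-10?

Directly below parcel-10: parcel-12, parcel-15, parcel-16, parcel-9, parcel-18, parcel-5.
One step further: parcel-2, parcel-13, parcel-17 (9 so far).
Nothing else is reachable below parcel-10; 9 in all.

9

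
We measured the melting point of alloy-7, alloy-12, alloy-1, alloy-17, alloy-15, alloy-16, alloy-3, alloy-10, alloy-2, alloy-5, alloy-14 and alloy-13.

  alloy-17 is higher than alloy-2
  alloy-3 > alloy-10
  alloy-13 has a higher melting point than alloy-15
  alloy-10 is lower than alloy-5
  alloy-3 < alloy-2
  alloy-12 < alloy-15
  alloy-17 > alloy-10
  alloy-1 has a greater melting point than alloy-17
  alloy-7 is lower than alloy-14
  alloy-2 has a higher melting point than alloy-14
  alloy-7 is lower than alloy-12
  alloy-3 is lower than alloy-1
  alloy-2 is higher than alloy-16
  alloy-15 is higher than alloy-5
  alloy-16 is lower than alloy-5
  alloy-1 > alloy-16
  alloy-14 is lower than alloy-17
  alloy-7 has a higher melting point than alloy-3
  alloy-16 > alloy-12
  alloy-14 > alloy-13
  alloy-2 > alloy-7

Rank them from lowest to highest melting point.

Nothing is placed below alloy-10, so it is least; from there alloy-10 < alloy-3; alloy-3 < alloy-7; alloy-7 < alloy-12; alloy-12 < alloy-16; alloy-16 < alloy-5; alloy-5 < alloy-15; alloy-15 < alloy-13; alloy-13 < alloy-14; alloy-14 < alloy-2; alloy-2 < alloy-17; alloy-17 < alloy-1, each given directly.

alloy-10 < alloy-3 < alloy-7 < alloy-12 < alloy-16 < alloy-5 < alloy-15 < alloy-13 < alloy-14 < alloy-2 < alloy-17 < alloy-1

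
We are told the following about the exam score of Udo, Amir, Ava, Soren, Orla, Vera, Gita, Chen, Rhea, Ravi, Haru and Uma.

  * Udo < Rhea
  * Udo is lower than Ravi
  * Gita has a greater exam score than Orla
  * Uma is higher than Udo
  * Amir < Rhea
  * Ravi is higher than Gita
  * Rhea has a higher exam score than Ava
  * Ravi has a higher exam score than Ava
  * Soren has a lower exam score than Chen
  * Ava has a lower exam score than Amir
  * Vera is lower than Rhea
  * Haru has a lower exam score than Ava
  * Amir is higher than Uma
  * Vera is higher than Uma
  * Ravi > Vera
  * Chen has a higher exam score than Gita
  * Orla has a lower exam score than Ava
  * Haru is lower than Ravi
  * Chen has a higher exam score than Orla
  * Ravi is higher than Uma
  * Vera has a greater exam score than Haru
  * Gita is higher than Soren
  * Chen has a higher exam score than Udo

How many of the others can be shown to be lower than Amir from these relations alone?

5

From Amir the given relations immediately reach Uma, Ava.
From those, Haru, Orla, Udo — 5 in total.
No other element is forced below Amir by the given relations, so the count is 5.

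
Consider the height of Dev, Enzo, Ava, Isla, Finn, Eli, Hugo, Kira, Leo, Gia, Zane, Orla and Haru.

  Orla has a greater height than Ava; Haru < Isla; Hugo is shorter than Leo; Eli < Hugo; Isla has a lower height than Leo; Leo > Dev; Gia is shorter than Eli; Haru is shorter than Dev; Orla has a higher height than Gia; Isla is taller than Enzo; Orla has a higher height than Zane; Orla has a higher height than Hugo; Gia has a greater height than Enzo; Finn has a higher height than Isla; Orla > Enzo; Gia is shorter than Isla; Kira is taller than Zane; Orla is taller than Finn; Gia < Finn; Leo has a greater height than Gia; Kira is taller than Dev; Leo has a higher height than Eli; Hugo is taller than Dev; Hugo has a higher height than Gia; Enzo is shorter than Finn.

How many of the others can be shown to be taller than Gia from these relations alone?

The elements the relations force above Gia are Isla, Eli, Hugo, Finn, Orla, Leo — no chain reaches any other.
That is 6.

6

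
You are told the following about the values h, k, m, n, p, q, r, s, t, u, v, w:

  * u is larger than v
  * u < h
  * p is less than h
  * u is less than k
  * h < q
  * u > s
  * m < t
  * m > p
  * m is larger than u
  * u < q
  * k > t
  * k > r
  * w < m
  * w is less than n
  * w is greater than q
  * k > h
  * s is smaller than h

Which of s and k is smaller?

s < u and u < h give s < h.
Then h < q extends the chain to q.
Then q < w extends the chain to w.
With w < m: s < u < h < q < w < m.
With m < t: s < u < h < q < w < m < t.
Then t < k extends the chain to k.
So s < k; s is the smaller of the two.

s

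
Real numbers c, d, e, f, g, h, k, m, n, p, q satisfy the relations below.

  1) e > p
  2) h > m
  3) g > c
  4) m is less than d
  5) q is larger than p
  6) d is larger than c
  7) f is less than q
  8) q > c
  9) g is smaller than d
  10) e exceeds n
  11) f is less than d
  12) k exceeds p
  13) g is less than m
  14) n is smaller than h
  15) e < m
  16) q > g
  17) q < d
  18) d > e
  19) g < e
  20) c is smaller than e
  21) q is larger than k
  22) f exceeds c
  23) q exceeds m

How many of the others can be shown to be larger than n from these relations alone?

The elements the relations force above n are e, m, q, h, d — no chain reaches any other.
That is 5.

5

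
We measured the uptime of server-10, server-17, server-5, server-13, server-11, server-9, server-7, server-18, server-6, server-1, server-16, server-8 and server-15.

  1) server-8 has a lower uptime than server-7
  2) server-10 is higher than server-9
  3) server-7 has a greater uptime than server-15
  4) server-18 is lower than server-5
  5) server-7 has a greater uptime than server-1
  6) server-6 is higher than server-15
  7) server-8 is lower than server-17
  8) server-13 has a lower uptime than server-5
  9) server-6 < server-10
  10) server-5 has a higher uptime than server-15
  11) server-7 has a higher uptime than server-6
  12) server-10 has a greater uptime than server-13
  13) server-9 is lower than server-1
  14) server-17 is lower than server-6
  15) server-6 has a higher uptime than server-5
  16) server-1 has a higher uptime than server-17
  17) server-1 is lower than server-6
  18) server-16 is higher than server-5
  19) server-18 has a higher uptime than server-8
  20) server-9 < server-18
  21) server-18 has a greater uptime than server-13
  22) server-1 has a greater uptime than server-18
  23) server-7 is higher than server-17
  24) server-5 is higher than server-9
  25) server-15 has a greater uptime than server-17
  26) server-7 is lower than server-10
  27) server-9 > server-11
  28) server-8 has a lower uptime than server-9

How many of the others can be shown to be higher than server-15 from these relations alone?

5

The elements the relations force above server-15 are server-5, server-6, server-16, server-7, server-10 — no chain reaches any other.
That is 5.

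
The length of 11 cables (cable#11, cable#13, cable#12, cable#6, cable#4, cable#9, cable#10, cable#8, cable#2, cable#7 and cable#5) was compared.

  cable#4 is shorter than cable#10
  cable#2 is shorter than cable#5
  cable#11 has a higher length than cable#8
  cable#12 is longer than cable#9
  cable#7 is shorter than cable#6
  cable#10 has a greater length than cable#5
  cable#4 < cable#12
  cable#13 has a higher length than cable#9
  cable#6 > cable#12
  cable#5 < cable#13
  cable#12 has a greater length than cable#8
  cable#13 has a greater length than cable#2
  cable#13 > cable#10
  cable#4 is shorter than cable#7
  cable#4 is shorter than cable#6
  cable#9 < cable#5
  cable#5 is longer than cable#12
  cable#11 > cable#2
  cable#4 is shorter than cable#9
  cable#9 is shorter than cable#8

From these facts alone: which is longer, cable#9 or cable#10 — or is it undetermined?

cable#9 < cable#8 and cable#8 < cable#12 give cable#9 < cable#12.
With cable#12 < cable#5: cable#9 < cable#8 < cable#12 < cable#5.
With cable#5 < cable#10: cable#9 < cable#8 < cable#12 < cable#5 < cable#10.
So cable#10 is longer.

cable#10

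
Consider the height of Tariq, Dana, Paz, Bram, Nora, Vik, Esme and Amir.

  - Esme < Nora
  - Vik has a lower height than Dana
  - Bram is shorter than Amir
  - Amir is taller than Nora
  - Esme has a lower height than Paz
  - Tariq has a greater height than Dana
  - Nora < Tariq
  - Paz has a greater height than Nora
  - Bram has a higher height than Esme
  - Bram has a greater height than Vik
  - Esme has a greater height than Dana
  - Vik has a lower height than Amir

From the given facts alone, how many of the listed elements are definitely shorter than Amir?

5

Directly below Amir: Vik, Nora, Bram.
One step further: Esme (4 so far).
One step further: Dana (5 so far).
No other element is forced below Amir by the given relations, so the count is 5.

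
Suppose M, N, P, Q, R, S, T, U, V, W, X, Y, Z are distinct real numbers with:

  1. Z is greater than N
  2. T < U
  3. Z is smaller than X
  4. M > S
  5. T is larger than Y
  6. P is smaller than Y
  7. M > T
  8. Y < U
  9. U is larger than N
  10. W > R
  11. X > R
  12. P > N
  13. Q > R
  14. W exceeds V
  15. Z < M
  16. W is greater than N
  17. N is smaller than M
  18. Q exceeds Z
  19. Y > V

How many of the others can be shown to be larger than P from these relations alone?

Directly above P: Y.
One step further: T, U (3 so far).
One step further: M (4 so far).
No other element is forced above P by the given relations, so the count is 4.

4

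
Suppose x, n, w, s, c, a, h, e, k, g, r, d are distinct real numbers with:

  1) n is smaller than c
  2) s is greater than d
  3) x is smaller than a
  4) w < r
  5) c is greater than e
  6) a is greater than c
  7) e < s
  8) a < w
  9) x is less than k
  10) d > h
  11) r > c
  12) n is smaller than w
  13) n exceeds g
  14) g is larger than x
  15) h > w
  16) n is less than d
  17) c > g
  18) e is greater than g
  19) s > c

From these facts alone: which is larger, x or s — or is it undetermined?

s

Chaining the given relations: x < g < n < c < a < w < h < d < s.
So s is larger.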